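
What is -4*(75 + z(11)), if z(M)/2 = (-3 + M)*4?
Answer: -556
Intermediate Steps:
z(M) = -24 + 8*M (z(M) = 2*((-3 + M)*4) = 2*(-12 + 4*M) = -24 + 8*M)
-4*(75 + z(11)) = -4*(75 + (-24 + 8*11)) = -4*(75 + (-24 + 88)) = -4*(75 + 64) = -4*139 = -556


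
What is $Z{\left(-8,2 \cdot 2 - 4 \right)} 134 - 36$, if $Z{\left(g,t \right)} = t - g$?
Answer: $1036$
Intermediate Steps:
$Z{\left(-8,2 \cdot 2 - 4 \right)} 134 - 36 = \left(\left(2 \cdot 2 - 4\right) - -8\right) 134 - 36 = \left(\left(4 - 4\right) + 8\right) 134 - 36 = \left(0 + 8\right) 134 - 36 = 8 \cdot 134 - 36 = 1072 - 36 = 1036$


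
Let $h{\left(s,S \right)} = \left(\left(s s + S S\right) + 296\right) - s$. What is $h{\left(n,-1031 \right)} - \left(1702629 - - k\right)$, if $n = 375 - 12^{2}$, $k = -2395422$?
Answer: $1809180$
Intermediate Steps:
$n = 231$ ($n = 375 - 144 = 231$)
$h{\left(s,S \right)} = 296 + S^{2} + s^{2} - s$ ($h{\left(s,S \right)} = \left(\left(s^{2} + S^{2}\right) + 296\right) - s = \left(\left(S^{2} + s^{2}\right) + 296\right) - s = \left(296 + S^{2} + s^{2}\right) - s = 296 + S^{2} + s^{2} - s$)
$h{\left(n,-1031 \right)} - \left(1702629 - - k\right) = \left(296 + \left(-1031\right)^{2} + 231^{2} - 231\right) - \left(1702629 - \left(-1\right) \left(-2395422\right)\right) = \left(296 + 1062961 + 53361 - 231\right) - \left(1702629 - 2395422\right) = 1116387 - \left(1702629 - 2395422\right) = 1116387 - -692793 = 1116387 + 692793 = 1809180$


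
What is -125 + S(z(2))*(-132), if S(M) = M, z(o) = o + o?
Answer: -653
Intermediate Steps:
z(o) = 2*o
-125 + S(z(2))*(-132) = -125 + (2*2)*(-132) = -125 + 4*(-132) = -125 - 528 = -653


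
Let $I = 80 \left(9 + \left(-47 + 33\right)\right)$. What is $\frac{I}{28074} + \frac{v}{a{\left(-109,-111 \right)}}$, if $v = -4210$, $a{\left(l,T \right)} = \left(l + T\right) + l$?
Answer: $\frac{59029970}{4618173} \approx 12.782$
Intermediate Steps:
$a{\left(l,T \right)} = T + 2 l$ ($a{\left(l,T \right)} = \left(T + l\right) + l = T + 2 l$)
$I = -400$ ($I = 80 \left(9 - 14\right) = 80 \left(-5\right) = -400$)
$\frac{I}{28074} + \frac{v}{a{\left(-109,-111 \right)}} = - \frac{400}{28074} - \frac{4210}{-111 + 2 \left(-109\right)} = \left(-400\right) \frac{1}{28074} - \frac{4210}{-111 - 218} = - \frac{200}{14037} - \frac{4210}{-329} = - \frac{200}{14037} - - \frac{4210}{329} = - \frac{200}{14037} + \frac{4210}{329} = \frac{59029970}{4618173}$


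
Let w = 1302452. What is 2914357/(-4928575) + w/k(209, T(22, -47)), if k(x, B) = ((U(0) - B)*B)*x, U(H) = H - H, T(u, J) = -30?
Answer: -69674229176/9270649575 ≈ -7.5156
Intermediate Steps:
U(H) = 0
k(x, B) = -x*B² (k(x, B) = ((0 - B)*B)*x = ((-B)*B)*x = (-B²)*x = -x*B²)
2914357/(-4928575) + w/k(209, T(22, -47)) = 2914357/(-4928575) + 1302452/((-1*209*(-30)²)) = 2914357*(-1/4928575) + 1302452/((-1*209*900)) = -2914357/4928575 + 1302452/(-188100) = -2914357/4928575 + 1302452*(-1/188100) = -2914357/4928575 - 325613/47025 = -69674229176/9270649575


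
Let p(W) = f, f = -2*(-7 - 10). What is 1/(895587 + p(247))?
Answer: 1/895621 ≈ 1.1165e-6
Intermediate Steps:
f = 34 (f = -2*(-17) = 34)
p(W) = 34
1/(895587 + p(247)) = 1/(895587 + 34) = 1/895621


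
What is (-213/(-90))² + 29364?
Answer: 26432641/900 ≈ 29370.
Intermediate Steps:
(-213/(-90))² + 29364 = (-213*(-1/90))² + 29364 = (71/30)² + 29364 = 5041/900 + 29364 = 26432641/900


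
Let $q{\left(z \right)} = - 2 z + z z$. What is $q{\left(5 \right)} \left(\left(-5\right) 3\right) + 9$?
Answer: $-216$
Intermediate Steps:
$q{\left(z \right)} = z^{2} - 2 z$ ($q{\left(z \right)} = - 2 z + z^{2} = z^{2} - 2 z$)
$q{\left(5 \right)} \left(\left(-5\right) 3\right) + 9 = 5 \left(-2 + 5\right) \left(\left(-5\right) 3\right) + 9 = 5 \cdot 3 \left(-15\right) + 9 = 15 \left(-15\right) + 9 = -225 + 9 = -216$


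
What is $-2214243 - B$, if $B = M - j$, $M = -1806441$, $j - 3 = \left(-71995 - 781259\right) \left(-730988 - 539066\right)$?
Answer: $1083678247917$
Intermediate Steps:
$j = 1083678655719$ ($j = 3 + \left(-71995 - 781259\right) \left(-730988 - 539066\right) = 3 - -1083678655716 = 3 + 1083678655716 = 1083678655719$)
$B = -1083680462160$ ($B = -1806441 - 1083678655719 = -1083680462160$)
$-2214243 - B = -2214243 - -1083680462160 = -2214243 + 1083680462160 = 1083678247917$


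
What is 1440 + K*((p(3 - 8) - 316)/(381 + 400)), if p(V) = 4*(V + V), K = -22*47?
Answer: 135704/71 ≈ 1911.3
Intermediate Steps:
K = -1034
p(V) = 8*V (p(V) = 4*(2*V) = 8*V)
1440 + K*((p(3 - 8) - 316)/(381 + 400)) = 1440 - 1034*(8*(3 - 8) - 316)/(381 + 400) = 1440 - 1034*(8*(-5) - 316)/781 = 1440 - 1034*(-40 - 316)/781 = 1440 - (-368104)/781 = 1440 - 1034*(-356/781) = 1440 + 33464/71 = 135704/71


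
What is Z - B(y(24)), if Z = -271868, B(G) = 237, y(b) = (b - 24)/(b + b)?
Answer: -272105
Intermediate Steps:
y(b) = (-24 + b)/(2*b) (y(b) = (-24 + b)/((2*b)) = (-24 + b)*(1/(2*b)) = (-24 + b)/(2*b))
Z - B(y(24)) = -271868 - 1*237 = -271868 - 237 = -272105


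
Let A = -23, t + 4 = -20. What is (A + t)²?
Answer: 2209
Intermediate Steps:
t = -24 (t = -4 - 20 = -24)
(A + t)² = (-23 - 24)² = (-47)² = 2209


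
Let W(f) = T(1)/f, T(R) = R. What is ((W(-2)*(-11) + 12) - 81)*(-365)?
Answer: 46355/2 ≈ 23178.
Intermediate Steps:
W(f) = 1/f
((W(-2)*(-11) + 12) - 81)*(-365) = ((-11/(-2) + 12) - 81)*(-365) = ((-½*(-11) + 12) - 81)*(-365) = ((11/2 + 12) - 81)*(-365) = (35/2 - 81)*(-365) = -127/2*(-365) = 46355/2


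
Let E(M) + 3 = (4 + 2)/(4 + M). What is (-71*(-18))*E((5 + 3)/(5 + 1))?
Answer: -9585/4 ≈ -2396.3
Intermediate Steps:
E(M) = -3 + 6/(4 + M) (E(M) = -3 + (4 + 2)/(4 + M) = -3 + 6/(4 + M))
(-71*(-18))*E((5 + 3)/(5 + 1)) = (-71*(-18))*(3*(-2 - (5 + 3)/(5 + 1))/(4 + (5 + 3)/(5 + 1))) = 1278*(3*(-2 - 8/6)/(4 + 8/6)) = 1278*(3*(-2 - 8/6)/(4 + 8*(⅙))) = 1278*(3*(-2 - 1*4/3)/(4 + 4/3)) = 1278*(3*(-2 - 4/3)/(16/3)) = 1278*(3*(3/16)*(-10/3)) = 1278*(-15/8) = -9585/4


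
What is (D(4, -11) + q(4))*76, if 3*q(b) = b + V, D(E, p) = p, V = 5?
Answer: -608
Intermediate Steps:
q(b) = 5/3 + b/3 (q(b) = (b + 5)/3 = (5 + b)/3 = 5/3 + b/3)
(D(4, -11) + q(4))*76 = (-11 + (5/3 + (1/3)*4))*76 = (-11 + (5/3 + 4/3))*76 = (-11 + 3)*76 = -8*76 = -608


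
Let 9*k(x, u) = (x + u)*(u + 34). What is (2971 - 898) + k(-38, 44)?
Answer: 2125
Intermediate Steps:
k(x, u) = (34 + u)*(u + x)/9 (k(x, u) = ((x + u)*(u + 34))/9 = ((u + x)*(34 + u))/9 = ((34 + u)*(u + x))/9 = (34 + u)*(u + x)/9)
(2971 - 898) + k(-38, 44) = (2971 - 898) + ((⅑)*44² + (34/9)*44 + (34/9)*(-38) + (⅑)*44*(-38)) = 2073 + ((⅑)*1936 + 1496/9 - 1292/9 - 1672/9) = 2073 + (1936/9 + 1496/9 - 1292/9 - 1672/9) = 2073 + 52 = 2125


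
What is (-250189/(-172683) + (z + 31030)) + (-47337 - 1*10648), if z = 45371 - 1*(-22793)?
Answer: 7116343936/172683 ≈ 41210.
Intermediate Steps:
z = 68164 (z = 45371 + 22793 = 68164)
(-250189/(-172683) + (z + 31030)) + (-47337 - 1*10648) = (-250189/(-172683) + (68164 + 31030)) + (-47337 - 1*10648) = (-250189*(-1/172683) + 99194) + (-47337 - 10648) = (250189/172683 + 99194) - 57985 = 17129367691/172683 - 57985 = 7116343936/172683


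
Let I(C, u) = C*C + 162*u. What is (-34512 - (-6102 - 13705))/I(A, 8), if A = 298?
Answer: -173/1060 ≈ -0.16321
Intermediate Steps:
I(C, u) = C² + 162*u
(-34512 - (-6102 - 13705))/I(A, 8) = (-34512 - (-6102 - 13705))/(298² + 162*8) = (-34512 - 1*(-19807))/(88804 + 1296) = (-34512 + 19807)/90100 = -14705*1/90100 = -173/1060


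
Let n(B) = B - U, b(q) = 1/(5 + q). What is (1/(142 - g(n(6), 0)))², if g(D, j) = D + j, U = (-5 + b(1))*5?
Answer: 36/450241 ≈ 7.9957e-5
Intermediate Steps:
U = -145/6 (U = (-5 + 1/(5 + 1))*5 = (-5 + 1/6)*5 = (-5 + ⅙)*5 = -29/6*5 = -145/6 ≈ -24.167)
n(B) = 145/6 + B (n(B) = B - 1*(-145/6) = B + 145/6 = 145/6 + B)
(1/(142 - g(n(6), 0)))² = (1/(142 - ((145/6 + 6) + 0)))² = (1/(142 - (181/6 + 0)))² = (1/(142 - 1*181/6))² = (1/(142 - 181/6))² = (1/(671/6))² = (6/671)² = 36/450241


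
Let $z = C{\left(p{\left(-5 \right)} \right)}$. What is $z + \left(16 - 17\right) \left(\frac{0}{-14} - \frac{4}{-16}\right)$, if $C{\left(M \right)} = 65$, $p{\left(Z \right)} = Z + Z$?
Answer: $\frac{259}{4} \approx 64.75$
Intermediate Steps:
$p{\left(Z \right)} = 2 Z$
$z = 65$
$z + \left(16 - 17\right) \left(\frac{0}{-14} - \frac{4}{-16}\right) = 65 + \left(16 - 17\right) \left(\frac{0}{-14} - \frac{4}{-16}\right) = 65 - \left(0 \left(- \frac{1}{14}\right) - - \frac{1}{4}\right) = 65 - \left(0 + \frac{1}{4}\right) = 65 - \frac{1}{4} = \frac{259}{4}$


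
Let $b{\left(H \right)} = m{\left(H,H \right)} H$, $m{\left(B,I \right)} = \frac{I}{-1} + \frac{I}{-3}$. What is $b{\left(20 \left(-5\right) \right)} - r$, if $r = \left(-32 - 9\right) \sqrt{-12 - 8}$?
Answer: $- \frac{40000}{3} + 82 i \sqrt{5} \approx -13333.0 + 183.36 i$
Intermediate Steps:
$m{\left(B,I \right)} = - \frac{4 I}{3}$ ($m{\left(B,I \right)} = I \left(-1\right) + I \left(- \frac{1}{3}\right) = - I - \frac{I}{3} = - \frac{4 I}{3}$)
$r = - 82 i \sqrt{5}$ ($r = - 41 \sqrt{-20} = - 41 \cdot 2 i \sqrt{5} = - 82 i \sqrt{5} \approx - 183.36 i$)
$b{\left(H \right)} = - \frac{4 H^{2}}{3}$ ($b{\left(H \right)} = - \frac{4 H}{3} H = - \frac{4 H^{2}}{3}$)
$b{\left(20 \left(-5\right) \right)} - r = - \frac{4 \left(20 \left(-5\right)\right)^{2}}{3} - - 82 i \sqrt{5} = - \frac{4 \left(-100\right)^{2}}{3} + 82 i \sqrt{5} = \left(- \frac{4}{3}\right) 10000 + 82 i \sqrt{5} = - \frac{40000}{3} + 82 i \sqrt{5}$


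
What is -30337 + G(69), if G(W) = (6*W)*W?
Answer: -1771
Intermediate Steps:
G(W) = 6*W²
-30337 + G(69) = -30337 + 6*69² = -30337 + 6*4761 = -30337 + 28566 = -1771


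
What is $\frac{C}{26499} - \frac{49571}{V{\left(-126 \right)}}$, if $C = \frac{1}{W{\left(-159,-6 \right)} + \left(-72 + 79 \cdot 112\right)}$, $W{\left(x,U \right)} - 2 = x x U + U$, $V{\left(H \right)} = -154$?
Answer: $\frac{4266573813658}{13254773301} \approx 321.89$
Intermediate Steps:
$W{\left(x,U \right)} = 2 + U + U x^{2}$ ($W{\left(x,U \right)} = 2 + \left(x x U + U\right) = 2 + \left(x^{2} U + U\right) = 2 + \left(U x^{2} + U\right) = 2 + \left(U + U x^{2}\right) = 2 + U + U x^{2}$)
$C = - \frac{1}{142914}$ ($C = \frac{1}{\left(2 - 6 - 6 \left(-159\right)^{2}\right) + \left(-72 + 79 \cdot 112\right)} = \frac{1}{\left(2 - 6 - 151686\right) + \left(-72 + 8848\right)} = \frac{1}{\left(2 - 6 - 151686\right) + 8776} = \frac{1}{-151690 + 8776} = \frac{1}{-142914} = - \frac{1}{142914} \approx -6.9972 \cdot 10^{-6}$)
$\frac{C}{26499} - \frac{49571}{V{\left(-126 \right)}} = - \frac{1}{142914 \cdot 26499} - \frac{49571}{-154} = \left(- \frac{1}{142914}\right) \frac{1}{26499} - - \frac{49571}{154} = - \frac{1}{3787078086} + \frac{49571}{154} = \frac{4266573813658}{13254773301}$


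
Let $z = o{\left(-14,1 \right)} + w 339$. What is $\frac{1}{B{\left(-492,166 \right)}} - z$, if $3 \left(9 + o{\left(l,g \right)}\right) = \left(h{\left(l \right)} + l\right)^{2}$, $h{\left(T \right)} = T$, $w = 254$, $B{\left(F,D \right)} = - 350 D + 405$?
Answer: $- \frac{14947332128}{173085} \approx -86358.0$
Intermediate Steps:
$B{\left(F,D \right)} = 405 - 350 D$
$o{\left(l,g \right)} = -9 + \frac{4 l^{2}}{3}$ ($o{\left(l,g \right)} = -9 + \frac{\left(l + l\right)^{2}}{3} = -9 + \frac{\left(2 l\right)^{2}}{3} = -9 + \frac{4 l^{2}}{3}$)
$z = \frac{259075}{3}$ ($z = \left(-9 + \frac{4 \left(-14\right)^{2}}{3}\right) + 254 \cdot 339 = \left(-9 + \frac{4}{3} \cdot 196\right) + 86106 = \left(-9 + \frac{784}{3}\right) + 86106 = \frac{757}{3} + 86106 = \frac{259075}{3} \approx 86358.0$)
$\frac{1}{B{\left(-492,166 \right)}} - z = \frac{1}{405 - 58100} - \frac{259075}{3} = \frac{1}{-57695} - \frac{259075}{3} = - \frac{1}{57695} - \frac{259075}{3} = - \frac{14947332128}{173085}$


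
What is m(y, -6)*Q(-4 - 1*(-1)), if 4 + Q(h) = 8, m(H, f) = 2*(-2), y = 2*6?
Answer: -16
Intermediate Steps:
y = 12
m(H, f) = -4
Q(h) = 4 (Q(h) = -4 + 8 = 4)
m(y, -6)*Q(-4 - 1*(-1)) = -4*4 = -16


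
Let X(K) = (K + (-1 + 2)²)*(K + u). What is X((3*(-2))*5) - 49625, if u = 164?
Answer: -53511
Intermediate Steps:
X(K) = (1 + K)*(164 + K) (X(K) = (K + (-1 + 2)²)*(K + 164) = (K + 1²)*(164 + K) = (K + 1)*(164 + K) = (1 + K)*(164 + K))
X((3*(-2))*5) - 49625 = (164 + ((3*(-2))*5)² + 165*((3*(-2))*5)) - 49625 = (164 + (-6*5)² + 165*(-6*5)) - 49625 = (164 + (-30)² + 165*(-30)) - 49625 = (164 + 900 - 4950) - 49625 = -3886 - 49625 = -53511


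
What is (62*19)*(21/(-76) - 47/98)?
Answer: -87265/98 ≈ -890.46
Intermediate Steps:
(62*19)*(21/(-76) - 47/98) = 1178*(21*(-1/76) - 47*1/98) = 1178*(-21/76 - 47/98) = 1178*(-2815/3724) = -87265/98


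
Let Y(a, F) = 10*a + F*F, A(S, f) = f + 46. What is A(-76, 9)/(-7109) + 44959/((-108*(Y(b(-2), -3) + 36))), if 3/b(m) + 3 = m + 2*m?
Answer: -319861031/31990500 ≈ -9.9986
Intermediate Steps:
A(S, f) = 46 + f
b(m) = 3/(-3 + 3*m) (b(m) = 3/(-3 + (m + 2*m)) = 3/(-3 + 3*m))
Y(a, F) = F**2 + 10*a (Y(a, F) = 10*a + F**2 = F**2 + 10*a)
A(-76, 9)/(-7109) + 44959/((-108*(Y(b(-2), -3) + 36))) = (46 + 9)/(-7109) + 44959/((-108*(((-3)**2 + 10/(-1 - 2)) + 36))) = 55*(-1/7109) + 44959/((-108*((9 + 10/(-3)) + 36))) = -55/7109 + 44959/((-108*((9 + 10*(-1/3)) + 36))) = -55/7109 + 44959/((-108*((9 - 10/3) + 36))) = -55/7109 + 44959/((-108*(17/3 + 36))) = -55/7109 + 44959/((-108*125/3)) = -55/7109 + 44959/(-4500) = -55/7109 + 44959*(-1/4500) = -55/7109 - 44959/4500 = -319861031/31990500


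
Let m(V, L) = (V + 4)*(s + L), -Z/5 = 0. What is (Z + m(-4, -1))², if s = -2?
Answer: 0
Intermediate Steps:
Z = 0 (Z = -5*0 = 0)
m(V, L) = (-2 + L)*(4 + V) (m(V, L) = (V + 4)*(-2 + L) = (4 + V)*(-2 + L) = (-2 + L)*(4 + V))
(Z + m(-4, -1))² = (0 + (-8 - 2*(-4) + 4*(-1) - 1*(-4)))² = (0 + (-8 + 8 - 4 + 4))² = (0 + 0)² = 0² = 0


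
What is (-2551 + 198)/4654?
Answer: -181/358 ≈ -0.50559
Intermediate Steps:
(-2551 + 198)/4654 = -2353*1/4654 = -181/358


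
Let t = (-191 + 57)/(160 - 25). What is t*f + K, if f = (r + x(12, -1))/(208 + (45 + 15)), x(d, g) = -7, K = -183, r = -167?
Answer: -8206/45 ≈ -182.36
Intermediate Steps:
t = -134/135 ≈ -0.99259
f = -87/134 (f = (-167 - 7)/(208 + (45 + 15)) = -174/(208 + 60) = -174/268 = -174*1/268 = -87/134 ≈ -0.64925)
t*f + K = -134/135*(-87/134) - 183 = 29/45 - 183 = -8206/45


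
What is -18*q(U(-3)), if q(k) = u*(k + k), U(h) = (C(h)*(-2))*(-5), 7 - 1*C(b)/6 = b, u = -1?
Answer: 21600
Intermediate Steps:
C(b) = 42 - 6*b
U(h) = 420 - 60*h (U(h) = ((42 - 6*h)*(-2))*(-5) = (-84 + 12*h)*(-5) = 420 - 60*h)
q(k) = -2*k (q(k) = -(k + k) = -2*k)
-18*q(U(-3)) = -(-36)*(420 - 60*(-3)) = -(-36)*(420 + 180) = -(-36)*600 = -18*(-1200) = 21600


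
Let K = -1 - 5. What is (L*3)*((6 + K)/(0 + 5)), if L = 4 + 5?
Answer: 0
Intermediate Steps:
K = -6
L = 9
(L*3)*((6 + K)/(0 + 5)) = (9*3)*((6 - 6)/(0 + 5)) = 27*(0/5) = 27*(0*(1/5)) = 27*0 = 0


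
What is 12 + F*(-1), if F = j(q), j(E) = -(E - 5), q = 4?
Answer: 11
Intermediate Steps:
j(E) = 5 - E (j(E) = -(-5 + E) = 5 - E)
F = 1 (F = 5 - 1*4 = 5 - 4 = 1)
12 + F*(-1) = 12 + 1*(-1) = 12 - 1 = 11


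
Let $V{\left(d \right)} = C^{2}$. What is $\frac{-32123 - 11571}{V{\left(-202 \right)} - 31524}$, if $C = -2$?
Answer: $\frac{21847}{15760} \approx 1.3862$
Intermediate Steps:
$V{\left(d \right)} = 4$ ($V{\left(d \right)} = \left(-2\right)^{2} = 4$)
$\frac{-32123 - 11571}{V{\left(-202 \right)} - 31524} = \frac{-32123 - 11571}{4 - 31524} = - \frac{43694}{4 - 31524} = - \frac{43694}{-31520} = \left(-43694\right) \left(- \frac{1}{31520}\right) = \frac{21847}{15760}$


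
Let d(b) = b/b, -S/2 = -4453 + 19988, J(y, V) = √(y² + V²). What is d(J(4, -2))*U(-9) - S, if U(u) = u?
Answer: 31061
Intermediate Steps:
J(y, V) = √(V² + y²)
S = -31070 (S = -2*(-4453 + 19988) = -2*15535 = -31070)
d(b) = 1
d(J(4, -2))*U(-9) - S = 1*(-9) - 1*(-31070) = -9 + 31070 = 31061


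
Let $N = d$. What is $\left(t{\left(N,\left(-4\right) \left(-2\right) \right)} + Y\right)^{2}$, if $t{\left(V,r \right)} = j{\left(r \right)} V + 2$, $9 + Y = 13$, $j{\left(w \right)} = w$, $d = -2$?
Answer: $100$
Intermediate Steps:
$N = -2$
$Y = 4$ ($Y = -9 + 13 = 4$)
$t{\left(V,r \right)} = 2 + V r$ ($t{\left(V,r \right)} = r V + 2 = V r + 2 = 2 + V r$)
$\left(t{\left(N,\left(-4\right) \left(-2\right) \right)} + Y\right)^{2} = \left(\left(2 - 2 \left(\left(-4\right) \left(-2\right)\right)\right) + 4\right)^{2} = \left(\left(2 - 16\right) + 4\right)^{2} = \left(-14 + 4\right)^{2} = \left(-10\right)^{2} = 100$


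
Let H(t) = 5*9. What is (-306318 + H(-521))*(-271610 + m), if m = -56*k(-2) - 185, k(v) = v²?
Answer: 83312075187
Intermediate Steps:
m = -409 (m = -56*(-2)² - 185 = -56*4 - 185 = -224 - 185 = -409)
H(t) = 45
(-306318 + H(-521))*(-271610 + m) = (-306318 + 45)*(-271610 - 409) = -306273*(-272019) = 83312075187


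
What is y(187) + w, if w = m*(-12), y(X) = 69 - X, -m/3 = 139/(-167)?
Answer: -24710/167 ≈ -147.96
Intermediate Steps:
m = 417/167 (m = -417/(-167) = -417*(-1)/167 = -3*(-139/167) = 417/167 ≈ 2.4970)
w = -5004/167 (w = (417/167)*(-12) = -5004/167 ≈ -29.964)
y(187) + w = (69 - 1*187) - 5004/167 = (69 - 187) - 5004/167 = -118 - 5004/167 = -24710/167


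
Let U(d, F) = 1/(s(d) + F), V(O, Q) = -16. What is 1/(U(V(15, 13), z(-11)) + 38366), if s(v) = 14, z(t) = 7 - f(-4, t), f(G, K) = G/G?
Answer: 20/767321 ≈ 2.6065e-5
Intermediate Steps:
f(G, K) = 1
z(t) = 6 (z(t) = 7 - 1*1 = 7 - 1 = 6)
U(d, F) = 1/(14 + F)
1/(U(V(15, 13), z(-11)) + 38366) = 1/(1/(14 + 6) + 38366) = 1/(1/20 + 38366) = 1/(767321/20) = 20/767321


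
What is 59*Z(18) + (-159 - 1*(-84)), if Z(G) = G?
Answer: 987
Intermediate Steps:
59*Z(18) + (-159 - 1*(-84)) = 59*18 + (-159 - 1*(-84)) = 1062 + (-159 + 84) = 1062 - 75 = 987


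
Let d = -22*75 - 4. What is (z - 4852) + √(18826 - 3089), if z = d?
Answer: -6506 + √15737 ≈ -6380.6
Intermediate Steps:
d = -1654 (d = -1650 - 4 = -1654)
z = -1654
(z - 4852) + √(18826 - 3089) = (-1654 - 4852) + √(18826 - 3089) = -6506 + √15737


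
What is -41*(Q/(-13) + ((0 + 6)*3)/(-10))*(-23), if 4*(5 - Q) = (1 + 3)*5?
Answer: -8487/5 ≈ -1697.4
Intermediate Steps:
Q = 0 (Q = 5 - (1 + 3)*5/4 = 5 - 5 = 0)
-41*(Q/(-13) + ((0 + 6)*3)/(-10))*(-23) = -41*(0/(-13) + ((0 + 6)*3)/(-10))*(-23) = -41*(0*(-1/13) + (6*3)*(-⅒))*(-23) = -41*(0 + 18*(-⅒))*(-23) = -41*(0 - 9/5)*(-23) = -41*(-9/5)*(-23) = (369/5)*(-23) = -8487/5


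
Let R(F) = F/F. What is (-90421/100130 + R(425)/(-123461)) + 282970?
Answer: 184110863269731/650639470 ≈ 2.8297e+5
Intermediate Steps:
R(F) = 1
(-90421/100130 + R(425)/(-123461)) + 282970 = (-90421/100130 + 1/(-123461)) + 282970 = (-90421*1/100130 + 1*(-1/123461)) + 282970 = (-4759/5270 - 1/123461) + 282970 = -587556169/650639470 + 282970 = 184110863269731/650639470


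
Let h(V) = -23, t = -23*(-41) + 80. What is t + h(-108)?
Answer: 1000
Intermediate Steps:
t = 1023 (t = 943 + 80 = 1023)
t + h(-108) = 1023 - 23 = 1000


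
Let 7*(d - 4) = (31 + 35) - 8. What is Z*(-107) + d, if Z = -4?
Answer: 3082/7 ≈ 440.29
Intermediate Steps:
d = 86/7 (d = 4 + ((31 + 35) - 8)/7 = 4 + (66 - 8)/7 = 4 + (⅐)*58 = 4 + 58/7 = 86/7 ≈ 12.286)
Z*(-107) + d = -4*(-107) + 86/7 = 428 + 86/7 = 3082/7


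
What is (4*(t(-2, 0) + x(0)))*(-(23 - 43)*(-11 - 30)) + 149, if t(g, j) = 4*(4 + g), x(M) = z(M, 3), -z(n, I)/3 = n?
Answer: -26091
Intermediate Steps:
z(n, I) = -3*n
x(M) = -3*M
t(g, j) = 16 + 4*g
(4*(t(-2, 0) + x(0)))*(-(23 - 43)*(-11 - 30)) + 149 = (4*((16 + 4*(-2)) - 3*0))*(-(23 - 43)*(-11 - 30)) + 149 = (4*((16 - 8) + 0))*(-(-20)*(-41)) + 149 = (4*(8 + 0))*(-1*820) + 149 = (4*8)*(-820) + 149 = 32*(-820) + 149 = -26240 + 149 = -26091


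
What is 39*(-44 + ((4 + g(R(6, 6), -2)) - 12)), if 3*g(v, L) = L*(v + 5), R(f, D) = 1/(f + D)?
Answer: -12961/6 ≈ -2160.2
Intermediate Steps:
R(f, D) = 1/(D + f)
g(v, L) = L*(5 + v)/3 (g(v, L) = (L*(v + 5))/3 = (L*(5 + v))/3 = L*(5 + v)/3)
39*(-44 + ((4 + g(R(6, 6), -2)) - 12)) = 39*(-44 + ((4 + (1/3)*(-2)*(5 + 1/(6 + 6))) - 12)) = 39*(-44 + ((4 + (1/3)*(-2)*(5 + 1/12)) - 12)) = 39*(-44 + ((4 + (1/3)*(-2)*(61/12)) - 12)) = 39*(-44 + ((4 - 61/18) - 12)) = 39*(-44 + (11/18 - 12)) = 39*(-44 - 205/18) = 39*(-997/18) = -12961/6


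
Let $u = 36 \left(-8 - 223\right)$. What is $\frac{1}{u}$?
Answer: $- \frac{1}{8316} \approx -0.00012025$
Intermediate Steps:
$u = -8316$ ($u = 36 \left(-231\right) = -8316$)
$\frac{1}{u} = \frac{1}{-8316} = - \frac{1}{8316}$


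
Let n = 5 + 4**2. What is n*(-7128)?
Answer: -149688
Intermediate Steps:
n = 21 (n = 5 + 16 = 21)
n*(-7128) = 21*(-7128) = -149688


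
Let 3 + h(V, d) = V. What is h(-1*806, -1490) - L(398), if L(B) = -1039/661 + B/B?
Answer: -534371/661 ≈ -808.43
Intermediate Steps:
h(V, d) = -3 + V
L(B) = -378/661 (L(B) = -1039*1/661 + 1 = -1039/661 + 1 = -378/661)
h(-1*806, -1490) - L(398) = (-3 - 1*806) - 1*(-378/661) = (-3 - 806) + 378/661 = -809 + 378/661 = -534371/661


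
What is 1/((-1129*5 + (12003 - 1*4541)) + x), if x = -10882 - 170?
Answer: -1/9235 ≈ -0.00010828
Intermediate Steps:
x = -11052
1/((-1129*5 + (12003 - 1*4541)) + x) = 1/((-1129*5 + (12003 - 1*4541)) - 11052) = 1/((-5645 + (12003 - 4541)) - 11052) = 1/((-5645 + 7462) - 11052) = 1/(1817 - 11052) = 1/(-9235) = -1/9235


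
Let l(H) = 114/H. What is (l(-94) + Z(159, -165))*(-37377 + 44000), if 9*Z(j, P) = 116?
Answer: 32710997/423 ≈ 77331.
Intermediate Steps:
Z(j, P) = 116/9 (Z(j, P) = (⅑)*116 = 116/9)
(l(-94) + Z(159, -165))*(-37377 + 44000) = (114/(-94) + 116/9)*(-37377 + 44000) = (114*(-1/94) + 116/9)*6623 = (-57/47 + 116/9)*6623 = (4939/423)*6623 = 32710997/423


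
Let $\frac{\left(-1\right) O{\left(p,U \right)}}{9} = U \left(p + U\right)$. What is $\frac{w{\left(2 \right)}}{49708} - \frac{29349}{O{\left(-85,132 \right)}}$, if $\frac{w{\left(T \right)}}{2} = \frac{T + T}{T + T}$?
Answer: $\frac{13509183}{25699036} \approx 0.52567$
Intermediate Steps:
$w{\left(T \right)} = 2$ ($w{\left(T \right)} = 2 \frac{T + T}{T + T} = 2 \frac{2 T}{2 T} = 2 \cdot 2 T \frac{1}{2 T} = 2 \cdot 1 = 2$)
$O{\left(p,U \right)} = - 9 U \left(U + p\right)$ ($O{\left(p,U \right)} = - 9 U \left(p + U\right) = - 9 U \left(U + p\right)$)
$\frac{w{\left(2 \right)}}{49708} - \frac{29349}{O{\left(-85,132 \right)}} = \frac{2}{49708} - \frac{29349}{\left(-9\right) 132 \left(132 - 85\right)} = 2 \cdot \frac{1}{49708} - \frac{29349}{\left(-9\right) 132 \cdot 47} = \frac{1}{24854} - \frac{29349}{-55836} = \frac{1}{24854} - - \frac{1087}{2068} = \frac{1}{24854} + \frac{1087}{2068} = \frac{13509183}{25699036}$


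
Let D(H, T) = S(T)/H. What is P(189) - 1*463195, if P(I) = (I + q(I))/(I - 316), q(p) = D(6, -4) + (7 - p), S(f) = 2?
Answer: -176477317/381 ≈ -4.6320e+5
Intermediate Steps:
D(H, T) = 2/H
q(p) = 22/3 - p (q(p) = 2/6 + (7 - p) = 2*(1/6) + (7 - p) = 1/3 + (7 - p) = 22/3 - p)
P(I) = 22/(3*(-316 + I)) (P(I) = (I + (22/3 - I))/(I - 316) = 22/(3*(-316 + I)))
P(189) - 1*463195 = 22/(3*(-316 + 189)) - 1*463195 = (22/3)/(-127) - 463195 = (22/3)*(-1/127) - 463195 = -22/381 - 463195 = -176477317/381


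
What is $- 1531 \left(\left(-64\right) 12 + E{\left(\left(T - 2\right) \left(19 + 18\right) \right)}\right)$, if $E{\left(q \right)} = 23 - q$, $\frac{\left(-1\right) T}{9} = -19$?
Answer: $10713938$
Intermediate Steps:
$T = 171$ ($T = \left(-9\right) \left(-19\right) = 171$)
$- 1531 \left(\left(-64\right) 12 + E{\left(\left(T - 2\right) \left(19 + 18\right) \right)}\right) = - 1531 \left(\left(-64\right) 12 + \left(23 - \left(171 - 2\right) \left(19 + 18\right)\right)\right) = - 1531 \left(-768 + \left(23 - 169 \cdot 37\right)\right) = - 1531 \left(-768 + \left(23 - 6253\right)\right) = - 1531 \left(-768 - 6230\right) = \left(-1531\right) \left(-6998\right) = 10713938$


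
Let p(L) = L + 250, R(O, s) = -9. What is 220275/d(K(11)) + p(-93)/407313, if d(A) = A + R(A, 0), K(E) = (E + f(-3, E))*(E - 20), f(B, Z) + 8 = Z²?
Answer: -398758642/2036565 ≈ -195.80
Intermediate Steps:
f(B, Z) = -8 + Z²
p(L) = 250 + L
K(E) = (-20 + E)*(-8 + E + E²) (K(E) = (E + (-8 + E²))*(E - 20) = (-8 + E + E²)*(-20 + E) = (-20 + E)*(-8 + E + E²))
d(A) = -9 + A (d(A) = A - 9 = -9 + A)
220275/d(K(11)) + p(-93)/407313 = 220275/(-9 + (160 + 11³ - 28*11 - 19*11²)) + (250 - 93)/407313 = 220275/(-9 + (160 + 1331 - 308 - 19*121)) + 157*(1/407313) = 220275/(-9 + (160 + 1331 - 308 - 2299)) + 157/407313 = 220275/(-9 - 1116) + 157/407313 = 220275/(-1125) + 157/407313 = 220275*(-1/1125) + 157/407313 = -979/5 + 157/407313 = -398758642/2036565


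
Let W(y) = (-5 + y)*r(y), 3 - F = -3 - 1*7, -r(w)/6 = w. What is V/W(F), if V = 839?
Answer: -839/624 ≈ -1.3446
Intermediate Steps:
r(w) = -6*w
F = 13 (F = 3 - (-3 - 1*7) = 3 - (-3 - 7) = 3 - 1*(-10) = 3 + 10 = 13)
W(y) = -6*y*(-5 + y) (W(y) = (-5 + y)*(-6*y) = -6*y*(-5 + y))
V/W(F) = 839/((6*13*(5 - 1*13))) = 839/((6*13*(5 - 13))) = 839/((6*13*(-8))) = 839/(-624) = 839*(-1/624) = -839/624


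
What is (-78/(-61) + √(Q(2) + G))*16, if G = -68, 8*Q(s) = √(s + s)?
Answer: 1248/61 + 8*I*√271 ≈ 20.459 + 131.7*I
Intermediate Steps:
Q(s) = √2*√s/8 (Q(s) = √(s + s)/8 = √(2*s)/8 = (√2*√s)/8 = √2*√s/8)
(-78/(-61) + √(Q(2) + G))*16 = (-78/(-61) + √(√2*√2/8 - 68))*16 = (-78*(-1/61) + √(¼ - 68))*16 = (78/61 + √(-271/4))*16 = (78/61 + I*√271/2)*16 = 1248/61 + 8*I*√271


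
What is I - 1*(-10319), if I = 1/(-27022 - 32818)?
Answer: 617488959/59840 ≈ 10319.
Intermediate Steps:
I = -1/59840 (I = 1/(-59840) = -1/59840 ≈ -1.6711e-5)
I - 1*(-10319) = -1/59840 - 1*(-10319) = -1/59840 + 10319 = 617488959/59840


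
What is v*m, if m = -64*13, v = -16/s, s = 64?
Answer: 208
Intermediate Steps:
v = -1/4 (v = -16/64 = -16*1/64 = -1/4 ≈ -0.25000)
m = -832
v*m = -1/4*(-832) = 208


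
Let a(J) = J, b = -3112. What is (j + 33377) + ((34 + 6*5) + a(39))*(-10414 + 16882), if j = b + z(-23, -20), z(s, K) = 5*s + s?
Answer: 696331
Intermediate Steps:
z(s, K) = 6*s
j = -3250 (j = -3112 + 6*(-23) = -3112 - 138 = -3250)
(j + 33377) + ((34 + 6*5) + a(39))*(-10414 + 16882) = (-3250 + 33377) + ((34 + 6*5) + 39)*(-10414 + 16882) = 30127 + ((34 + 30) + 39)*6468 = 30127 + (64 + 39)*6468 = 30127 + 103*6468 = 30127 + 666204 = 696331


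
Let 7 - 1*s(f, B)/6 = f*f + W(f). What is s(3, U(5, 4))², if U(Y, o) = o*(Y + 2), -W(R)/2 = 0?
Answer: 144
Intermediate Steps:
W(R) = 0 (W(R) = -2*0 = 0)
U(Y, o) = o*(2 + Y)
s(f, B) = 42 - 6*f² (s(f, B) = 42 - 6*(f*f + 0) = 42 - 6*(f² + 0) = 42 - 6*f²)
s(3, U(5, 4))² = (42 - 6*3²)² = (42 - 6*9)² = (42 - 54)² = (-12)² = 144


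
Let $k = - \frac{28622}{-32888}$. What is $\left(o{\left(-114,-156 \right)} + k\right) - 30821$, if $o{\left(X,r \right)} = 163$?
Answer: $- \frac{504125841}{16444} \approx -30657.0$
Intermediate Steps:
$k = \frac{14311}{16444}$ ($k = \left(-28622\right) \left(- \frac{1}{32888}\right) = \frac{14311}{16444} \approx 0.87029$)
$\left(o{\left(-114,-156 \right)} + k\right) - 30821 = \left(163 + \frac{14311}{16444}\right) - 30821 = \frac{2694683}{16444} - 30821 = - \frac{504125841}{16444}$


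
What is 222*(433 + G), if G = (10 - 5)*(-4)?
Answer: 91686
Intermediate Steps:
G = -20 (G = 5*(-4) = -20)
222*(433 + G) = 222*(433 - 20) = 222*413 = 91686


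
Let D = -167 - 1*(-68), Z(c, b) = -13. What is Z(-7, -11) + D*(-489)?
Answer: 48398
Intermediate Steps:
D = -99 (D = -167 + 68 = -99)
Z(-7, -11) + D*(-489) = -13 - 99*(-489) = -13 + 48411 = 48398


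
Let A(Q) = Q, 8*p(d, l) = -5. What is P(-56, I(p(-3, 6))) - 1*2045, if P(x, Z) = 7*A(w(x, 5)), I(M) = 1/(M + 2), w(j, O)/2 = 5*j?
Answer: -5965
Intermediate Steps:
w(j, O) = 10*j (w(j, O) = 2*(5*j) = 10*j)
p(d, l) = -5/8 (p(d, l) = (⅛)*(-5) = -5/8)
I(M) = 1/(2 + M)
P(x, Z) = 70*x (P(x, Z) = 7*(10*x) = 70*x)
P(-56, I(p(-3, 6))) - 1*2045 = 70*(-56) - 1*2045 = -3920 - 2045 = -5965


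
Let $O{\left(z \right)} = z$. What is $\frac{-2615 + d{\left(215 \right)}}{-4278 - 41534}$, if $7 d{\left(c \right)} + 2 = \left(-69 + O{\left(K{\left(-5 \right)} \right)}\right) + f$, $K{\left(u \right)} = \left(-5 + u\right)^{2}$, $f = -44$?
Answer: $\frac{4580}{80171} \approx 0.057128$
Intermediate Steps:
$d{\left(c \right)} = - \frac{15}{7}$ ($d{\left(c \right)} = - \frac{2}{7} + \frac{\left(-69 + \left(-5 - 5\right)^{2}\right) - 44}{7} = - \frac{2}{7} + \frac{\left(-69 + \left(-10\right)^{2}\right) - 44}{7} = - \frac{2}{7} + \frac{\left(-69 + 100\right) - 44}{7} = - \frac{2}{7} + \frac{31 - 44}{7} = - \frac{2}{7} + \frac{1}{7} \left(-13\right) = - \frac{2}{7} - \frac{13}{7} = - \frac{15}{7}$)
$\frac{-2615 + d{\left(215 \right)}}{-4278 - 41534} = \frac{-2615 - \frac{15}{7}}{-4278 - 41534} = - \frac{18320}{7 \left(-45812\right)} = \left(- \frac{18320}{7}\right) \left(- \frac{1}{45812}\right) = \frac{4580}{80171}$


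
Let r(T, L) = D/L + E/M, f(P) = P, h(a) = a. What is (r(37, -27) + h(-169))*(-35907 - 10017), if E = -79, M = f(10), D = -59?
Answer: 361062142/45 ≈ 8.0236e+6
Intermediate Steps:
M = 10
r(T, L) = -79/10 - 59/L (r(T, L) = -59/L - 79/10 = -79/10 - 59/L)
(r(37, -27) + h(-169))*(-35907 - 10017) = ((-79/10 - 59/(-27)) - 169)*(-35907 - 10017) = ((-79/10 - 59*(-1/27)) - 169)*(-45924) = ((-79/10 + 59/27) - 169)*(-45924) = (-1543/270 - 169)*(-45924) = -47173/270*(-45924) = 361062142/45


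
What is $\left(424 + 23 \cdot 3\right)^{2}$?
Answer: $243049$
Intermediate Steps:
$\left(424 + 23 \cdot 3\right)^{2} = \left(424 + 69\right)^{2} = 493^{2} = 243049$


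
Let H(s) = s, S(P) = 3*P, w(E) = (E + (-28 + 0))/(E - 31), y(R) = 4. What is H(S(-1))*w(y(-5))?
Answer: -8/3 ≈ -2.6667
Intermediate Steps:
w(E) = (-28 + E)/(-31 + E) (w(E) = (E - 28)/(-31 + E) = (-28 + E)/(-31 + E))
H(S(-1))*w(y(-5)) = (3*(-1))*((-28 + 4)/(-31 + 4)) = -3*(-24)/(-27) = -(-1)*(-24)/9 = -3*8/9 = -8/3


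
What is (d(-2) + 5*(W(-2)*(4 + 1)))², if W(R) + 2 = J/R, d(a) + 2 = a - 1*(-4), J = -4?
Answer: 0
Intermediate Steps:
d(a) = 2 + a (d(a) = -2 + (a - 1*(-4)) = -2 + (a + 4) = -2 + (4 + a) = 2 + a)
W(R) = -2 - 4/R
(d(-2) + 5*(W(-2)*(4 + 1)))² = ((2 - 2) + 5*((-2 - 4/(-2))*(4 + 1)))² = (0 + 5*((-2 - 4*(-½))*5))² = (0 + 5*((-2 + 2)*5))² = (0 + 5*(0*5))² = (0 + 5*0)² = (0 + 0)² = 0² = 0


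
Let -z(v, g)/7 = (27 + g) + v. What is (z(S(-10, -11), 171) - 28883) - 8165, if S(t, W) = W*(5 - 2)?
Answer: -38203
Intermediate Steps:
S(t, W) = 3*W (S(t, W) = W*3 = 3*W)
z(v, g) = -189 - 7*g - 7*v (z(v, g) = -7*((27 + g) + v) = -7*(27 + g + v) = -189 - 7*g - 7*v)
(z(S(-10, -11), 171) - 28883) - 8165 = ((-189 - 7*171 - 21*(-11)) - 28883) - 8165 = ((-189 - 1197 - 7*(-33)) - 28883) - 8165 = ((-189 - 1197 + 231) - 28883) - 8165 = (-1155 - 28883) - 8165 = -30038 - 8165 = -38203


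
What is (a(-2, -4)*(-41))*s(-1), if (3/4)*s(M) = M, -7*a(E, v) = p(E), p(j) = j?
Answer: 328/21 ≈ 15.619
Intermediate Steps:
a(E, v) = -E/7
s(M) = 4*M/3
(a(-2, -4)*(-41))*s(-1) = (-⅐*(-2)*(-41))*((4/3)*(-1)) = ((2/7)*(-41))*(-4/3) = -82/7*(-4/3) = 328/21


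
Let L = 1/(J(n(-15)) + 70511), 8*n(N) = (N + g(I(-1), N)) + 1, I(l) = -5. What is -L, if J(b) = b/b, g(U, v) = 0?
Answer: -1/70512 ≈ -1.4182e-5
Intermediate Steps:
n(N) = ⅛ + N/8 (n(N) = ((N + 0) + 1)/8 = (N + 1)/8 = (1 + N)/8 = ⅛ + N/8)
J(b) = 1
L = 1/70512 (L = 1/(1 + 70511) = 1/70512 ≈ 1.4182e-5)
-L = -1*1/70512 = -1/70512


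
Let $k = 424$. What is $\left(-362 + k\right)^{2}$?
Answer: $3844$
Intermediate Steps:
$\left(-362 + k\right)^{2} = \left(-362 + 424\right)^{2} = 62^{2} = 3844$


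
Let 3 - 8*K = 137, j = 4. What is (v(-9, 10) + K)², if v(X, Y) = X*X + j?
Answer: 74529/16 ≈ 4658.1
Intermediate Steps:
v(X, Y) = 4 + X² (v(X, Y) = X*X + 4 = X² + 4 = 4 + X²)
K = -67/4 (K = 3/8 - ⅛*137 = 3/8 - 137/8 = -67/4 ≈ -16.750)
(v(-9, 10) + K)² = ((4 + (-9)²) - 67/4)² = ((4 + 81) - 67/4)² = (85 - 67/4)² = (273/4)² = 74529/16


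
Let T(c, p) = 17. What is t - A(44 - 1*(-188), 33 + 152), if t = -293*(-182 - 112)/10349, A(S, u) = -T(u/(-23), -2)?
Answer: 262075/10349 ≈ 25.324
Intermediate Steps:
A(S, u) = -17 (A(S, u) = -1*17 = -17)
t = 86142/10349 (t = -293*(-294)*(1/10349) = 86142*(1/10349) = 86142/10349 ≈ 8.3237)
t - A(44 - 1*(-188), 33 + 152) = 86142/10349 - 1*(-17) = 86142/10349 + 17 = 262075/10349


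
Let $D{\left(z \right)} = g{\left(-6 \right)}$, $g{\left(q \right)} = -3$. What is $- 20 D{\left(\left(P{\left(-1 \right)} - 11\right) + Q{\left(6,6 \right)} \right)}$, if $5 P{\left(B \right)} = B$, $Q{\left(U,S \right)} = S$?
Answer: $60$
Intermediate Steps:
$P{\left(B \right)} = \frac{B}{5}$
$D{\left(z \right)} = -3$
$- 20 D{\left(\left(P{\left(-1 \right)} - 11\right) + Q{\left(6,6 \right)} \right)} = \left(-20\right) \left(-3\right) = 60$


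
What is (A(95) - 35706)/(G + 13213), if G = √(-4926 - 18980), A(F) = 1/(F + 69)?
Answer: -77372460779/28635593100 + 5855783*I*√23906/28635593100 ≈ -2.702 + 0.031618*I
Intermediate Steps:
A(F) = 1/(69 + F)
G = I*√23906 (G = √(-23906) = I*√23906 ≈ 154.62*I)
(A(95) - 35706)/(G + 13213) = (1/(69 + 95) - 35706)/(I*√23906 + 13213) = (1/164 - 35706)/(13213 + I*√23906) = -5855783/(164*(13213 + I*√23906))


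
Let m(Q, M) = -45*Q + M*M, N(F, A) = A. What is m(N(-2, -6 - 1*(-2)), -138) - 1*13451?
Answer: 5773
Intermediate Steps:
m(Q, M) = M² - 45*Q (m(Q, M) = -45*Q + M² = M² - 45*Q)
m(N(-2, -6 - 1*(-2)), -138) - 1*13451 = ((-138)² - 45*(-6 - 1*(-2))) - 1*13451 = (19044 - 45*(-6 + 2)) - 13451 = (19044 - 45*(-4)) - 13451 = (19044 + 180) - 13451 = 19224 - 13451 = 5773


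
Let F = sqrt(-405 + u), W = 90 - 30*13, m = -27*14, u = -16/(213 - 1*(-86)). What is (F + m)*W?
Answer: 113400 - 300*I*sqrt(36212189)/299 ≈ 1.134e+5 - 6037.8*I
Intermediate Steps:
u = -16/299 (u = -16/(213 + 86) = -16/299 ≈ -0.053512)
m = -378
W = -300 (W = 90 - 1*390 = 90 - 390 = -300)
F = I*sqrt(36212189)/299 (F = sqrt(-405 - 16/299) = sqrt(-121111/299) = I*sqrt(36212189)/299 ≈ 20.126*I)
(F + m)*W = (I*sqrt(36212189)/299 - 378)*(-300) = (-378 + I*sqrt(36212189)/299)*(-300) = 113400 - 300*I*sqrt(36212189)/299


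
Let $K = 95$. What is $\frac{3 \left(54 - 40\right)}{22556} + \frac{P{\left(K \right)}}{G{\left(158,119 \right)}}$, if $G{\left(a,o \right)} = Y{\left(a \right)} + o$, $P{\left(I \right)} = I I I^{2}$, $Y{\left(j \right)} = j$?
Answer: $\frac{918600154567}{3124006} \approx 2.9405 \cdot 10^{5}$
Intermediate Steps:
$P{\left(I \right)} = I^{4}$ ($P{\left(I \right)} = I^{2} I^{2} = I^{4}$)
$G{\left(a,o \right)} = a + o$
$\frac{3 \left(54 - 40\right)}{22556} + \frac{P{\left(K \right)}}{G{\left(158,119 \right)}} = \frac{3 \left(54 - 40\right)}{22556} + \frac{95^{4}}{158 + 119} = 3 \cdot 14 \cdot \frac{1}{22556} + \frac{81450625}{277} = 42 \cdot \frac{1}{22556} + 81450625 \cdot \frac{1}{277} = \frac{21}{11278} + \frac{81450625}{277} = \frac{918600154567}{3124006}$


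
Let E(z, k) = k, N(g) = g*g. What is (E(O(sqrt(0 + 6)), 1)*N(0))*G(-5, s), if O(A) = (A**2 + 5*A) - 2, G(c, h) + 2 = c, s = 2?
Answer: 0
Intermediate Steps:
N(g) = g**2
G(c, h) = -2 + c
O(A) = -2 + A**2 + 5*A
(E(O(sqrt(0 + 6)), 1)*N(0))*G(-5, s) = (1*0**2)*(-2 - 5) = (1*0)*(-7) = 0*(-7) = 0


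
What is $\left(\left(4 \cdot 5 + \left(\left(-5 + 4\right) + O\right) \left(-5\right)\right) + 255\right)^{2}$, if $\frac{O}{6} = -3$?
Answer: $136900$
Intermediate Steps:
$O = -18$ ($O = 6 \left(-3\right) = -18$)
$\left(\left(4 \cdot 5 + \left(\left(-5 + 4\right) + O\right) \left(-5\right)\right) + 255\right)^{2} = \left(\left(4 \cdot 5 + \left(\left(-5 + 4\right) - 18\right) \left(-5\right)\right) + 255\right)^{2} = \left(\left(20 + \left(-1 - 18\right) \left(-5\right)\right) + 255\right)^{2} = \left(\left(20 - -95\right) + 255\right)^{2} = \left(\left(20 + 95\right) + 255\right)^{2} = \left(115 + 255\right)^{2} = 370^{2} = 136900$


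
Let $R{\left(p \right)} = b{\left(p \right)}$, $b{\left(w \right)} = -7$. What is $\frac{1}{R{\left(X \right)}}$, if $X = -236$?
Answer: $- \frac{1}{7} \approx -0.14286$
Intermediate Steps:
$R{\left(p \right)} = -7$
$\frac{1}{R{\left(X \right)}} = \frac{1}{-7} = - \frac{1}{7}$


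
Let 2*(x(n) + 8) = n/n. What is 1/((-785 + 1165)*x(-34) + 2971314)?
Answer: 1/2968464 ≈ 3.3687e-7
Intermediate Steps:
x(n) = -15/2 (x(n) = -8 + (n/n)/2 = -8 + (½)*1 = -8 + ½ = -15/2)
1/((-785 + 1165)*x(-34) + 2971314) = 1/((-785 + 1165)*(-15/2) + 2971314) = 1/(380*(-15/2) + 2971314) = 1/(-2850 + 2971314) = 1/2968464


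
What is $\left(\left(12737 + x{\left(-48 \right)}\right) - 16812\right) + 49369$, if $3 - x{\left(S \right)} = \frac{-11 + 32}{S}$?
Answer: $\frac{724759}{16} \approx 45297.0$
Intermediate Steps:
$x{\left(S \right)} = 3 - \frac{21}{S}$ ($x{\left(S \right)} = 3 - \frac{-11 + 32}{S} = 3 - \frac{21}{S}$)
$\left(\left(12737 + x{\left(-48 \right)}\right) - 16812\right) + 49369 = \left(\left(12737 + \left(3 - \frac{21}{-48}\right)\right) - 16812\right) + 49369 = \left(\left(12737 + \left(3 - - \frac{7}{16}\right)\right) - 16812\right) + 49369 = \left(\left(12737 + \left(3 + \frac{7}{16}\right)\right) - 16812\right) + 49369 = \left(\left(12737 + \frac{55}{16}\right) - 16812\right) + 49369 = \left(\frac{203847}{16} - 16812\right) + 49369 = - \frac{65145}{16} + 49369 = \frac{724759}{16}$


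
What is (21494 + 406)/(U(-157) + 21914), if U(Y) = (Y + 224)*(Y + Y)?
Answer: 25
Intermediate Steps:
U(Y) = 2*Y*(224 + Y) (U(Y) = (224 + Y)*(2*Y) = 2*Y*(224 + Y))
(21494 + 406)/(U(-157) + 21914) = (21494 + 406)/(2*(-157)*(224 - 157) + 21914) = 21900/(2*(-157)*67 + 21914) = 21900/(-21038 + 21914) = 21900/876 = 21900*(1/876) = 25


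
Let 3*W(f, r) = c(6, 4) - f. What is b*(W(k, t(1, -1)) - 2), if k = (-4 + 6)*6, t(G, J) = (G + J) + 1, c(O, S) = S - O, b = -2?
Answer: 40/3 ≈ 13.333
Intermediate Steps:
t(G, J) = 1 + G + J
k = 12 (k = 2*6 = 12)
W(f, r) = -⅔ - f/3 (W(f, r) = ((4 - 1*6) - f)/3 = ((4 - 6) - f)/3 = (-2 - f)/3 = -⅔ - f/3)
b*(W(k, t(1, -1)) - 2) = -2*((-⅔ - ⅓*12) - 2) = -2*((-⅔ - 4) - 2) = -2*(-14/3 - 2) = -2*(-20/3) = 40/3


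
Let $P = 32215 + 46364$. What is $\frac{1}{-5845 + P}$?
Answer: $\frac{1}{72734} \approx 1.3749 \cdot 10^{-5}$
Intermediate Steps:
$P = 78579$
$\frac{1}{-5845 + P} = \frac{1}{-5845 + 78579} = \frac{1}{72734}$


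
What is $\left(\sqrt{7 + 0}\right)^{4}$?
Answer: $49$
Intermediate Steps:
$\left(\sqrt{7 + 0}\right)^{4} = \left(\sqrt{7}\right)^{4} = 49$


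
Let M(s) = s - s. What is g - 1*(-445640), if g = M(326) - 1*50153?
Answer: 395487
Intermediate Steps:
M(s) = 0
g = -50153 (g = 0 - 1*50153 = 0 - 50153 = -50153)
g - 1*(-445640) = -50153 - 1*(-445640) = -50153 + 445640 = 395487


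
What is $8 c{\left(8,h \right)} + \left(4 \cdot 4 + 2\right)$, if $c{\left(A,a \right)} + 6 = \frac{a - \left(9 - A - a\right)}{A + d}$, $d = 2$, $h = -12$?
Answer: $-50$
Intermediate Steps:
$c{\left(A,a \right)} = -6 + \frac{-9 + A + 2 a}{2 + A}$ ($c{\left(A,a \right)} = -6 + \frac{a - \left(9 - A - a\right)}{A + 2} = -6 + \frac{a + \left(-9 + A + a\right)}{2 + A} = -6 + \frac{-9 + A + 2 a}{2 + A}$)
$8 c{\left(8,h \right)} + \left(4 \cdot 4 + 2\right) = 8 \frac{-21 - 40 + 2 \left(-12\right)}{2 + 8} + \left(4 \cdot 4 + 2\right) = 8 \frac{-21 - 40 - 24}{10} + \left(16 + 2\right) = 8 \cdot \frac{1}{10} \left(-85\right) + 18 = 8 \left(- \frac{17}{2}\right) + 18 = -68 + 18 = -50$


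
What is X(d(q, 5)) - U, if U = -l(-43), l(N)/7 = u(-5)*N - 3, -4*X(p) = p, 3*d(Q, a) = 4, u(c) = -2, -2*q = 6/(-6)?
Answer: 1742/3 ≈ 580.67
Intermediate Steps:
q = ½ (q = -3/(-6) = -3*(-1)/6 = -½*(-1) = ½ ≈ 0.50000)
d(Q, a) = 4/3 (d(Q, a) = (⅓)*4 = 4/3)
X(p) = -p/4
l(N) = -21 - 14*N (l(N) = 7*(-2*N - 3) = 7*(-3 - 2*N) = -21 - 14*N)
U = -581 (U = -(-21 - 14*(-43)) = -(-21 + 602) = -1*581 = -581)
X(d(q, 5)) - U = -¼*4/3 - 1*(-581) = -⅓ + 581 = 1742/3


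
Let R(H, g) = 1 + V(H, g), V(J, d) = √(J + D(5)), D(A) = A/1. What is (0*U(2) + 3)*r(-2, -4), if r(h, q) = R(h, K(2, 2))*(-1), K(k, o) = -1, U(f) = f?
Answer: -3 - 3*√3 ≈ -8.1962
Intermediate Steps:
D(A) = A (D(A) = A*1 = A)
V(J, d) = √(5 + J) (V(J, d) = √(J + 5) = √(5 + J))
R(H, g) = 1 + √(5 + H)
r(h, q) = -1 - √(5 + h) (r(h, q) = (1 + √(5 + h))*(-1) = -1 - √(5 + h))
(0*U(2) + 3)*r(-2, -4) = (0*2 + 3)*(-1 - √(5 - 2)) = (0 + 3)*(-1 - √3) = 3*(-1 - √3) = -3 - 3*√3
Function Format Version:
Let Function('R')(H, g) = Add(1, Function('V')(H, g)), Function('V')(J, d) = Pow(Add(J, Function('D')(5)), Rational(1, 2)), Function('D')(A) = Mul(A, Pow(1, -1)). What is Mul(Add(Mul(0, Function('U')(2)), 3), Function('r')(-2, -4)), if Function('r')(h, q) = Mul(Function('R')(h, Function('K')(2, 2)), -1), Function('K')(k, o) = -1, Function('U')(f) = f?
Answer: Add(-3, Mul(-3, Pow(3, Rational(1, 2)))) ≈ -8.1962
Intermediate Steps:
Function('D')(A) = A (Function('D')(A) = Mul(A, 1) = A)
Function('V')(J, d) = Pow(Add(5, J), Rational(1, 2)) (Function('V')(J, d) = Pow(Add(J, 5), Rational(1, 2)) = Pow(Add(5, J), Rational(1, 2)))
Function('R')(H, g) = Add(1, Pow(Add(5, H), Rational(1, 2)))
Function('r')(h, q) = Add(-1, Mul(-1, Pow(Add(5, h), Rational(1, 2)))) (Function('r')(h, q) = Mul(Add(1, Pow(Add(5, h), Rational(1, 2))), -1) = Add(-1, Mul(-1, Pow(Add(5, h), Rational(1, 2)))))
Mul(Add(Mul(0, Function('U')(2)), 3), Function('r')(-2, -4)) = Mul(Add(Mul(0, 2), 3), Add(-1, Mul(-1, Pow(Add(5, -2), Rational(1, 2))))) = Mul(Add(0, 3), Add(-1, Mul(-1, Pow(3, Rational(1, 2))))) = Mul(3, Add(-1, Mul(-1, Pow(3, Rational(1, 2))))) = Add(-3, Mul(-3, Pow(3, Rational(1, 2))))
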